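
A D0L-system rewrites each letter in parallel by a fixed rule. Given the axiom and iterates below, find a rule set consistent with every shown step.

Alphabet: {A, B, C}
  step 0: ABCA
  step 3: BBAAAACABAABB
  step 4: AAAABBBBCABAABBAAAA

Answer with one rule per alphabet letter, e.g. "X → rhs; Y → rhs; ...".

A->B, B->AA, C->CA

  step 3 ⇒ step 4: BBAAAACABAABB ⇒ AA·AA·B·B·B·B·CA·B·AA·B·B·AA·AA
    A ↦ B
    B ↦ AA
    C ↦ CA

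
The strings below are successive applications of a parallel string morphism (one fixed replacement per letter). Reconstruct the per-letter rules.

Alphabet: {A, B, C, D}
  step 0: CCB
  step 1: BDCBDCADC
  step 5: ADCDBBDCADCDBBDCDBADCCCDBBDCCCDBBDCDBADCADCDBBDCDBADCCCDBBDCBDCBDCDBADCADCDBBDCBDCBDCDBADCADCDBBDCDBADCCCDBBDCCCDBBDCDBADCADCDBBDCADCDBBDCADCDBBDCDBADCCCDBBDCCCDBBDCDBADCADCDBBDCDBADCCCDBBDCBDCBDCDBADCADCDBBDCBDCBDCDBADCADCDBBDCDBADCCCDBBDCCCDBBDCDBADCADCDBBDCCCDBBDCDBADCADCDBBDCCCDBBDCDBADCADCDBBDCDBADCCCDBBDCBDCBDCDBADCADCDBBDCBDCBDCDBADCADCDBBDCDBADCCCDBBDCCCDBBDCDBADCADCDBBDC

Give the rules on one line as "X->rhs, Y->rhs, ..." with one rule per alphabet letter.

  step 0 ⇒ step 1: CCB ⇒ BDC·BDC·ADC
    B ↦ ADC
    C ↦ BDC
    A ↦ CC  (constrained at step 1)
    D ↦ DB  (constrained at step 1)

A->CC, B->ADC, C->BDC, D->DB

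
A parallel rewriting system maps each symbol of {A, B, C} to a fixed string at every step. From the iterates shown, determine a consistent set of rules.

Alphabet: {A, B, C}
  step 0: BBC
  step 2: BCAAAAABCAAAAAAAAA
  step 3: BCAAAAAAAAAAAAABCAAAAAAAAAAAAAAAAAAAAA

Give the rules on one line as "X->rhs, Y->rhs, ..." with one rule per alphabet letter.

A->AA, B->BCA, C->AA

  step 2 ⇒ step 3: BCAAAAABCAAAAAAAAA ⇒ BCA·AA·AA·AA·AA·AA·AA·BCA·AA·AA·AA·AA·AA·AA·AA·AA·AA·AA
    A ↦ AA
    B ↦ BCA
    C ↦ AA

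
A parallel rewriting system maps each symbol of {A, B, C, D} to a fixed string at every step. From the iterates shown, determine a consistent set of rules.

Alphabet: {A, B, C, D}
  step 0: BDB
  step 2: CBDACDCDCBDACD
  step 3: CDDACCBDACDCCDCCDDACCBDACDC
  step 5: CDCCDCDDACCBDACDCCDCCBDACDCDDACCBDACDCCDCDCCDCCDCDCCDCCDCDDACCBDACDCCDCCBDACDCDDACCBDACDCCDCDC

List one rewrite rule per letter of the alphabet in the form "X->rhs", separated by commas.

  step 2 ⇒ step 3: CBDACDCDCBDACD ⇒ CD·DAC·C·BDA·CD·C·CD·C·CD·DAC·C·BDA·CD·C
    A ↦ BDA
    B ↦ DAC
    C ↦ CD
    D ↦ C

A->BDA, B->DAC, C->CD, D->C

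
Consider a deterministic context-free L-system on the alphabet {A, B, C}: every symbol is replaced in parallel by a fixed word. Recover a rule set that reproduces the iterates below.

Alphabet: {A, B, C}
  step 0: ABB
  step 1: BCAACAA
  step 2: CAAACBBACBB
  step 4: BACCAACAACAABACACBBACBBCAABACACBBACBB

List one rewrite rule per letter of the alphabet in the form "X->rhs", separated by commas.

A->B, B->CAA, C->AC

  step 1 ⇒ step 2: BCAACAA ⇒ CAA·AC·B·B·AC·B·B
    A ↦ B
    B ↦ CAA
    C ↦ AC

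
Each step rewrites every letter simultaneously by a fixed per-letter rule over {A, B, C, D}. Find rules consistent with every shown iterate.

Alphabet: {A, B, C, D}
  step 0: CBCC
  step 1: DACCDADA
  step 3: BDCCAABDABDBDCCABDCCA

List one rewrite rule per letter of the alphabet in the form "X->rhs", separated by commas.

  step 0 ⇒ step 1: CBCC ⇒ DA·CC·DA·DA
    B ↦ CC
    C ↦ DA
    A ↦ BD  (constrained at step 1)
    D ↦ A  (constrained at step 1)

A->BD, B->CC, C->DA, D->A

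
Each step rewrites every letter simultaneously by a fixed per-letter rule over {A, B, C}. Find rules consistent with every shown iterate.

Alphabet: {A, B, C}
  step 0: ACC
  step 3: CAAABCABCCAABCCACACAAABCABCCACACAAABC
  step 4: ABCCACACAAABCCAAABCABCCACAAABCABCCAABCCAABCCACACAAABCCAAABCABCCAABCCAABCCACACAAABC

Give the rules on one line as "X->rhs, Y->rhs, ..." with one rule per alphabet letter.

A->CA, B->A, C->ABC

  step 3 ⇒ step 4: CAAABCABCCAABCCACACAAABCABCCACACAAABC ⇒ ABC·CA·CA·CA·A·ABC·CA·A·ABC·ABC·CA·CA·A·ABC·ABC·CA·ABC·CA·ABC·CA·CA·CA·A·ABC·CA·A·ABC·ABC·CA·ABC·CA·ABC·CA·CA·CA·A·ABC
    A ↦ CA
    B ↦ A
    C ↦ ABC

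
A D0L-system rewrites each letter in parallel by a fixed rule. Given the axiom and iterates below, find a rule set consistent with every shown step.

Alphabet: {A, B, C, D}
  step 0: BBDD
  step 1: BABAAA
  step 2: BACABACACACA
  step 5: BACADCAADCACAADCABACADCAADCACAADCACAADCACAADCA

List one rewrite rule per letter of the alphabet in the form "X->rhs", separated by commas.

  step 1 ⇒ step 2: BABAAA ⇒ BA·CA·BA·CA·CA·CA
    A ↦ CA
    B ↦ BA
    C ↦ D  (constrained at step 2)
  step 0 ⇒ step 1: BBDD ⇒ BA·BA·A·A
    D ↦ A

A->CA, B->BA, C->D, D->A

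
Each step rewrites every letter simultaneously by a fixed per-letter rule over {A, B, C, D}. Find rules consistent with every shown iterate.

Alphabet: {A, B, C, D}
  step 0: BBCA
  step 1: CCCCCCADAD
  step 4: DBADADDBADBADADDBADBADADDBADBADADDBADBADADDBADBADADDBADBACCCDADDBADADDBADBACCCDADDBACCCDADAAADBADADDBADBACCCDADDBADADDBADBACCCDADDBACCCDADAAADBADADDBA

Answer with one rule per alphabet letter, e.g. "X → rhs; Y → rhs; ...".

  step 0 ⇒ step 1: BBCA ⇒ CCC·CCC·A·DAD
    A ↦ DAD
    B ↦ CCC
    C ↦ A
    D ↦ DBA  (constrained at step 1)

A->DAD, B->CCC, C->A, D->DBA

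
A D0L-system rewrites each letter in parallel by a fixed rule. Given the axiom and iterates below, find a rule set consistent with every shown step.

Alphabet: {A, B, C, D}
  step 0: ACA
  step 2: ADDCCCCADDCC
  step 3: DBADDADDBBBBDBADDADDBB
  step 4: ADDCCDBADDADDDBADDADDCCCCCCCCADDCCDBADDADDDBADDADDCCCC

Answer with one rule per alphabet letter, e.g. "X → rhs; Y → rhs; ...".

A->DB, B->CC, C->B, D->ADD

  step 3 ⇒ step 4: DBADDADDBBBBDBADDADDBB ⇒ ADD·CC·DB·ADD·ADD·DB·ADD·ADD·CC·CC·CC·CC·ADD·CC·DB·ADD·ADD·DB·ADD·ADD·CC·CC
    A ↦ DB
    B ↦ CC
    D ↦ ADD
  step 2 ⇒ step 3: ADDCCCCADDCC ⇒ DB·ADD·ADD·B·B·B·B·DB·ADD·ADD·B·B
    C ↦ B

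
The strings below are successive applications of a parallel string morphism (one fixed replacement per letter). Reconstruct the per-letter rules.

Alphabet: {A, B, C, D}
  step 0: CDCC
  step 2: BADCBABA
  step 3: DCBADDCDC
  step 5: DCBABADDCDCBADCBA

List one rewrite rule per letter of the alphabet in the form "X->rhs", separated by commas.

A->C, B->D, C->D, D->BA

  step 2 ⇒ step 3: BADCBABA ⇒ D·C·BA·D·D·C·D·C
    A ↦ C
    B ↦ D
    C ↦ D
    D ↦ BA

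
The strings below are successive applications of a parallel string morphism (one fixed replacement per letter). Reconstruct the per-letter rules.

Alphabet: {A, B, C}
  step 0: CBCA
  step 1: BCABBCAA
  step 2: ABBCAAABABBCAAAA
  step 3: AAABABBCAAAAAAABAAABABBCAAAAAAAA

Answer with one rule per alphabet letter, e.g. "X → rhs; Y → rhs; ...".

  step 2 ⇒ step 3: ABBCAAABABBCAAAA ⇒ AA·AB·AB·BC·AA·AA·AA·AB·AA·AB·AB·BC·AA·AA·AA·AA
    A ↦ AA
    B ↦ AB
    C ↦ BC

A->AA, B->AB, C->BC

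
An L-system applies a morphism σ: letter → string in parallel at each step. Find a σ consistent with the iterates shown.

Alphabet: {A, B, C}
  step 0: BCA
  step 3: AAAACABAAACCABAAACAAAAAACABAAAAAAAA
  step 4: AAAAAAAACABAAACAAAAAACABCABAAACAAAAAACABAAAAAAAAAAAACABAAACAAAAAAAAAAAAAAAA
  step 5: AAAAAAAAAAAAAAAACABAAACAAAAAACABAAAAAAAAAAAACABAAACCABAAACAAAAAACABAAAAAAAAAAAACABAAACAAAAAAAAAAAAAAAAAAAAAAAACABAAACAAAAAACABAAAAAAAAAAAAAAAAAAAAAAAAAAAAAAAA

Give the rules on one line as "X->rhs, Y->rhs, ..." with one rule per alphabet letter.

A->AA, B->AC, C->CAB

  step 4 ⇒ step 5: AAAAAAAACABAAACAAAAAACABCABAAACAAAAAACABAAAAAAAAAAAACABAAACAAAAAAAAAAAAAAAA ⇒ AA·AA·AA·AA·AA·AA·AA·AA·CAB·AA·AC·AA·AA·AA·CAB·AA·AA·AA·AA·AA·AA·CAB·AA·AC·CAB·AA·AC·AA·AA·AA·CAB·AA·AA·AA·AA·AA·AA·CAB·AA·AC·AA·AA·AA·AA·AA·AA·AA·AA·AA·AA·AA·AA·CAB·AA·AC·AA·AA·AA·CAB·AA·AA·AA·AA·AA·AA·AA·AA·AA·AA·AA·AA·AA·AA·AA·AA
    A ↦ AA
    B ↦ AC
    C ↦ CAB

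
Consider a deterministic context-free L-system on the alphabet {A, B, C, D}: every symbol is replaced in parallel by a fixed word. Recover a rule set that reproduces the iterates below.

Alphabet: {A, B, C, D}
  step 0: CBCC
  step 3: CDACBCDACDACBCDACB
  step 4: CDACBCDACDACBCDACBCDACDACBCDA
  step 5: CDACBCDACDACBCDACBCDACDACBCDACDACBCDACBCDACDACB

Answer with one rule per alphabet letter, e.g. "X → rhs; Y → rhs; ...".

  step 4 ⇒ step 5: CDACBCDACDACBCDACBCDACDACBCDA ⇒ CD·A·CB·CD·A·CD·A·CB·CD·A·CB·CD·A·CD·A·CB·CD·A·CD·A·CB·CD·A·CB·CD·A·CD·A·CB
    A ↦ CB
    B ↦ A
    C ↦ CD
    D ↦ A

A->CB, B->A, C->CD, D->A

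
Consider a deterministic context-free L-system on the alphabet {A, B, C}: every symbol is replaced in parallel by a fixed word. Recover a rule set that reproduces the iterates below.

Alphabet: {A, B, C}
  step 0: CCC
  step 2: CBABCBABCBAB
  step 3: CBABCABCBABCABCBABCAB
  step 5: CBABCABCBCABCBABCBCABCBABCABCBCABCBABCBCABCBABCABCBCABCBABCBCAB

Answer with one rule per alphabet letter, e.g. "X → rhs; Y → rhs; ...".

A->C, B->AB, C->CB

  step 2 ⇒ step 3: CBABCBABCBAB ⇒ CB·AB·C·AB·CB·AB·C·AB·CB·AB·C·AB
    A ↦ C
    B ↦ AB
    C ↦ CB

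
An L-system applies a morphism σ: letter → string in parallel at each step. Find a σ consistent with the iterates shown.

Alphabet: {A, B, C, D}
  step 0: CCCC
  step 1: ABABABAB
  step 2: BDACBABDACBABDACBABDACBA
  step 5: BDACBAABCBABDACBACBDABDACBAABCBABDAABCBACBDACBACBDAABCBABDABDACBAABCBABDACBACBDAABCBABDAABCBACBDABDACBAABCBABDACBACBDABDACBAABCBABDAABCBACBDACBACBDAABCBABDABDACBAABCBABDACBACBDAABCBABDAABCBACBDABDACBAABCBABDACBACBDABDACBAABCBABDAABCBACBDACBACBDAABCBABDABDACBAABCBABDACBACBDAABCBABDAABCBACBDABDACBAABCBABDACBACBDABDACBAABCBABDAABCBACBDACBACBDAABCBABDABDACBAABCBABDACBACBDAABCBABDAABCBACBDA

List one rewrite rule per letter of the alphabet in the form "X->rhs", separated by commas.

A->BDA, B->CBA, C->AB, D->C

  step 1 ⇒ step 2: ABABABAB ⇒ BDA·CBA·BDA·CBA·BDA·CBA·BDA·CBA
    A ↦ BDA
    B ↦ CBA
  step 0 ⇒ step 1: CCCC ⇒ AB·AB·AB·AB
    C ↦ AB
    D ↦ C  (constrained at step 2)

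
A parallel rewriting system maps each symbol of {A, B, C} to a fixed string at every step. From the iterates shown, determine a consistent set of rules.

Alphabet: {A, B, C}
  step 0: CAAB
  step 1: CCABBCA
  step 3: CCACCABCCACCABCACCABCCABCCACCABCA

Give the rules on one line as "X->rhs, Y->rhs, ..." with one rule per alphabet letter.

  step 0 ⇒ step 1: CAAB ⇒ CCA·B·B·CA
    A ↦ B
    B ↦ CA
    C ↦ CCA

A->B, B->CA, C->CCA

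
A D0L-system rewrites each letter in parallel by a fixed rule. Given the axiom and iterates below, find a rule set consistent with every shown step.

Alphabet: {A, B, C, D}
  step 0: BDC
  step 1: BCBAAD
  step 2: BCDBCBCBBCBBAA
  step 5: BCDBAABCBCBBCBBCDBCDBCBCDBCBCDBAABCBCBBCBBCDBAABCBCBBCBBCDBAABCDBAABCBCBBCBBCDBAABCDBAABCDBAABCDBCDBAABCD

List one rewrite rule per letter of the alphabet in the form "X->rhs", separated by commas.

A->BCB, B->BC, C->D, D->BAA

  step 1 ⇒ step 2: BCBAAD ⇒ BC·D·BC·BCB·BCB·BAA
    A ↦ BCB
    B ↦ BC
    C ↦ D
    D ↦ BAA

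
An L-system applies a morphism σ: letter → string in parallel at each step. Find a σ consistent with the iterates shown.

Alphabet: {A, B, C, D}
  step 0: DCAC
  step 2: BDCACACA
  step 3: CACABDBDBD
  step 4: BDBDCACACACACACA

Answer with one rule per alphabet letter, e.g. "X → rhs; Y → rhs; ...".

A->D, B->CA, C->B, D->CA

  step 3 ⇒ step 4: CACABDBDBD ⇒ B·D·B·D·CA·CA·CA·CA·CA·CA
    A ↦ D
    B ↦ CA
    C ↦ B
    D ↦ CA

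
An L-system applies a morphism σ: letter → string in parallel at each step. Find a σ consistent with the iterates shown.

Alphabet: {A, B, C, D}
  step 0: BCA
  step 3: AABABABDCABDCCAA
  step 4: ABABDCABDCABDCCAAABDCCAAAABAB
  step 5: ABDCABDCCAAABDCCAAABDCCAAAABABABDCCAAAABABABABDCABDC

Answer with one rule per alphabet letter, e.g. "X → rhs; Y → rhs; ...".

  step 4 ⇒ step 5: ABABDCABDCABDCCAAABDCCAAAABAB ⇒ AB·DC·AB·DC·CA·A·AB·DC·CA·A·AB·DC·CA·A·A·AB·AB·AB·DC·CA·A·A·AB·AB·AB·AB·DC·AB·DC
    A ↦ AB
    B ↦ DC
    C ↦ A
    D ↦ CA

A->AB, B->DC, C->A, D->CA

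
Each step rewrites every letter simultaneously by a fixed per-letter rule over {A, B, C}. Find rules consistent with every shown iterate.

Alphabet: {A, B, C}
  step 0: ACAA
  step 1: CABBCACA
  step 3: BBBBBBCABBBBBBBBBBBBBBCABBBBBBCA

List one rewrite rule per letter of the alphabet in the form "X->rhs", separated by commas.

A->CA, B->BB, C->BB

  step 0 ⇒ step 1: ACAA ⇒ CA·BB·CA·CA
    A ↦ CA
    C ↦ BB
    B ↦ BB  (constrained at step 1)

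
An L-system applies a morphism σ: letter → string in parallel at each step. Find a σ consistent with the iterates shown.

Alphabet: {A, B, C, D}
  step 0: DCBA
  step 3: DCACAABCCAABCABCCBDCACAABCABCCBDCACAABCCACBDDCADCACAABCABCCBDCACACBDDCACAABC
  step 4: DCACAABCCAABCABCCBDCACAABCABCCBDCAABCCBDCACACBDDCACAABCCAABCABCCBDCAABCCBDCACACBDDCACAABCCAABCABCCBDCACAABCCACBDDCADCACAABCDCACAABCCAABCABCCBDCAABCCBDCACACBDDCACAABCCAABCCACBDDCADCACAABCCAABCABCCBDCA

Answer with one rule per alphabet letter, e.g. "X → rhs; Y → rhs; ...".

  step 3 ⇒ step 4: DCACAABCCAABCABCCBDCACAABCABCCBDCACAABCCACBDDCADCACAABCABCCBDCACACBDDCACAABC ⇒ DCA·CA·ABC·CA·ABC·ABC·CBD·CA·CA·ABC·ABC·CBD·CA·ABC·CBD·CA·CA·CBD·DCA·CA·ABC·CA·ABC·ABC·CBD·CA·ABC·CBD·CA·CA·CBD·DCA·CA·ABC·CA·ABC·ABC·CBD·CA·CA·ABC·CA·CBD·DCA·DCA·CA·ABC·DCA·CA·ABC·CA·ABC·ABC·CBD·CA·ABC·CBD·CA·CA·CBD·DCA·CA·ABC·CA·ABC·CA·CBD·DCA·DCA·CA·ABC·CA·ABC·ABC·CBD·CA
    A ↦ ABC
    B ↦ CBD
    C ↦ CA
    D ↦ DCA

A->ABC, B->CBD, C->CA, D->DCA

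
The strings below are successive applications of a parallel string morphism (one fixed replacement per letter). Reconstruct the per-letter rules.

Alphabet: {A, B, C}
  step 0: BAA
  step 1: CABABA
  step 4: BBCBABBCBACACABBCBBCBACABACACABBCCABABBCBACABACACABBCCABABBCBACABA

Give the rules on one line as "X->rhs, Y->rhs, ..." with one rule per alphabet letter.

A->BA, B->CA, C->BBC

  step 0 ⇒ step 1: BAA ⇒ CA·BA·BA
    A ↦ BA
    B ↦ CA
    C ↦ BBC  (constrained at step 1)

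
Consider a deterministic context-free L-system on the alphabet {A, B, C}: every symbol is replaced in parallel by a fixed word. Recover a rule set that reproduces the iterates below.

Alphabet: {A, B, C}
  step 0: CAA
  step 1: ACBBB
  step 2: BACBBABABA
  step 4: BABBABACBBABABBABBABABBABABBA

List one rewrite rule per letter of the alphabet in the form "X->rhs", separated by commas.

  step 1 ⇒ step 2: ACBBB ⇒ B·ACB·BA·BA·BA
    A ↦ B
    B ↦ BA
    C ↦ ACB

A->B, B->BA, C->ACB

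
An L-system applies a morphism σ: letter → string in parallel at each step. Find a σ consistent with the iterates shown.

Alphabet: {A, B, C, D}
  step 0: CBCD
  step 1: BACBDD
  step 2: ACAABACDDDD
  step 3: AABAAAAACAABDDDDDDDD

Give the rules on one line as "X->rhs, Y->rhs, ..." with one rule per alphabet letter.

  step 2 ⇒ step 3: ACAABACDDDD ⇒ AA·B·AA·AA·AC·AA·B·DD·DD·DD·DD
    A ↦ AA
    B ↦ AC
    C ↦ B
    D ↦ DD

A->AA, B->AC, C->B, D->DD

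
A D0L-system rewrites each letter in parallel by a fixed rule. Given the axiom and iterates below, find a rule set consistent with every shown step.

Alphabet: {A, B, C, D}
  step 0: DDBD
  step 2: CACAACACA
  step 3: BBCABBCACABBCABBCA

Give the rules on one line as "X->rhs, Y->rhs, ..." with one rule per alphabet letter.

  step 2 ⇒ step 3: CACAACACA ⇒ BB·CA·BB·CA·CA·BB·CA·BB·CA
    A ↦ CA
    C ↦ BB
    B ↦ DA  (constrained at step 0)
    D ↦ A  (constrained at step 0)

A->CA, B->DA, C->BB, D->A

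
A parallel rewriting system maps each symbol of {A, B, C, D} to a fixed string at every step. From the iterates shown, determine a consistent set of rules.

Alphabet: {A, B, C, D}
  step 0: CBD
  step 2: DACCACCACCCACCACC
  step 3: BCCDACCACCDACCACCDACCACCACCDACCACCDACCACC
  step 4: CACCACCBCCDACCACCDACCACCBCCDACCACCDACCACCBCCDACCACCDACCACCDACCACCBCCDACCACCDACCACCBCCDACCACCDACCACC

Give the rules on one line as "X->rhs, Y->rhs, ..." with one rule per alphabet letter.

A->D, B->C, C->ACC, D->BCC

  step 3 ⇒ step 4: BCCDACCACCDACCACCDACCACCACCDACCACCDACCACC ⇒ C·ACC·ACC·BCC·D·ACC·ACC·D·ACC·ACC·BCC·D·ACC·ACC·D·ACC·ACC·BCC·D·ACC·ACC·D·ACC·ACC·D·ACC·ACC·BCC·D·ACC·ACC·D·ACC·ACC·BCC·D·ACC·ACC·D·ACC·ACC
    A ↦ D
    B ↦ C
    C ↦ ACC
    D ↦ BCC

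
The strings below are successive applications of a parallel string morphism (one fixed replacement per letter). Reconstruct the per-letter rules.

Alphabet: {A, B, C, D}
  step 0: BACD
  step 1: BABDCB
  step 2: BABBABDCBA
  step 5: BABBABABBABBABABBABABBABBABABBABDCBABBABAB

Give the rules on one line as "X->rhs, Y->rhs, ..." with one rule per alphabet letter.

A->B, B->BA, C->DC, D->B

  step 1 ⇒ step 2: BABDCB ⇒ BA·B·BA·B·DC·BA
    A ↦ B
    B ↦ BA
    C ↦ DC
    D ↦ B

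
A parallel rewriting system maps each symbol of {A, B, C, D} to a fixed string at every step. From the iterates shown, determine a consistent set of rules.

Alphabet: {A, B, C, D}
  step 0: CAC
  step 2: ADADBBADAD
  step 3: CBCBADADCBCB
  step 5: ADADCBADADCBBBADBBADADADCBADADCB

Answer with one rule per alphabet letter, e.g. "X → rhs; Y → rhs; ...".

A->C, B->AD, C->BB, D->B

  step 2 ⇒ step 3: ADADBBADAD ⇒ C·B·C·B·AD·AD·C·B·C·B
    A ↦ C
    B ↦ AD
    D ↦ B
    C ↦ BB  (constrained at step 0)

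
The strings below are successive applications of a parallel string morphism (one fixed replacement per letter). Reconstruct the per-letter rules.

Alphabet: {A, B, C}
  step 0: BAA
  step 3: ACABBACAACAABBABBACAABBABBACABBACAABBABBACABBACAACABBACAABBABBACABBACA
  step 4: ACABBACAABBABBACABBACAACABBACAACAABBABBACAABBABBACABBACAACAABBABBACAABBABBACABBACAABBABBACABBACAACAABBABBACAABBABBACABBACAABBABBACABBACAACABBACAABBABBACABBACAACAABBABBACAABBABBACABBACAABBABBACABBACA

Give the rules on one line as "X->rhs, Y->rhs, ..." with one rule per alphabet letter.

  step 3 ⇒ step 4: ACABBACAACAABBABBACAABBABBACABBACAABBABBACABBACAACABBACAABBABBACABBACA ⇒ ACA·BB·ACA·ABB·ABB·ACA·BB·ACA·ACA·BB·ACA·ACA·ABB·ABB·ACA·ABB·ABB·ACA·BB·ACA·ACA·ABB·ABB·ACA·ABB·ABB·ACA·BB·ACA·ABB·ABB·ACA·BB·ACA·ACA·ABB·ABB·ACA·ABB·ABB·ACA·BB·ACA·ABB·ABB·ACA·BB·ACA·ACA·BB·ACA·ABB·ABB·ACA·BB·ACA·ACA·ABB·ABB·ACA·ABB·ABB·ACA·BB·ACA·ABB·ABB·ACA·BB·ACA
    A ↦ ACA
    B ↦ ABB
    C ↦ BB

A->ACA, B->ABB, C->BB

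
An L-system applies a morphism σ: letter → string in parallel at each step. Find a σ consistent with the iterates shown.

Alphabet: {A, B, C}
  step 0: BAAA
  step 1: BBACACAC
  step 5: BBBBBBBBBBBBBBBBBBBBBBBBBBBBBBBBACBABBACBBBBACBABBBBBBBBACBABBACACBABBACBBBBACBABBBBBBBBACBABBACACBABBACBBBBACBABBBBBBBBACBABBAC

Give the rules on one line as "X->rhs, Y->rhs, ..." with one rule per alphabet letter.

A->AC, B->BB, C->BA

  step 0 ⇒ step 1: BAAA ⇒ BB·AC·AC·AC
    A ↦ AC
    B ↦ BB
    C ↦ BA  (constrained at step 1)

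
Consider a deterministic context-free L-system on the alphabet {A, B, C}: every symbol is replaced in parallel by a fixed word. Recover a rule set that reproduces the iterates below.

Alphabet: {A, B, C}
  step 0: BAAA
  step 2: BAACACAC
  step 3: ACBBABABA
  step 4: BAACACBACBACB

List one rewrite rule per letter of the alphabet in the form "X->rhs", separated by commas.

  step 3 ⇒ step 4: ACBBABABA ⇒ B·A·AC·AC·B·AC·B·AC·B
    A ↦ B
    B ↦ AC
    C ↦ A

A->B, B->AC, C->A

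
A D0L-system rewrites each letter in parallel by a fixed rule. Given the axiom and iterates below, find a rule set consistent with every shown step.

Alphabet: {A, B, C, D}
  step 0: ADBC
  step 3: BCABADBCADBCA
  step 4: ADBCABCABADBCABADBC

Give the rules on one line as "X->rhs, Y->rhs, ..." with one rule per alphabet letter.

  step 3 ⇒ step 4: BCABADBCADBCA ⇒ A·D·BC·A·BC·AB·A·D·BC·AB·A·D·BC
    A ↦ BC
    B ↦ A
    C ↦ D
    D ↦ AB

A->BC, B->A, C->D, D->AB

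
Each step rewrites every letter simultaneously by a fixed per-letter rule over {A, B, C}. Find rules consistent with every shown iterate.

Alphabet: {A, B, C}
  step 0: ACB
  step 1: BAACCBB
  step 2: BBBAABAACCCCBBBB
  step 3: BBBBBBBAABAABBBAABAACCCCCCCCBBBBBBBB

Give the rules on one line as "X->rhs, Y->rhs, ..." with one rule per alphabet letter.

A->BAA, B->BB, C->CC

  step 2 ⇒ step 3: BBBAABAACCCCBBBB ⇒ BB·BB·BB·BAA·BAA·BB·BAA·BAA·CC·CC·CC·CC·BB·BB·BB·BB
    A ↦ BAA
    B ↦ BB
    C ↦ CC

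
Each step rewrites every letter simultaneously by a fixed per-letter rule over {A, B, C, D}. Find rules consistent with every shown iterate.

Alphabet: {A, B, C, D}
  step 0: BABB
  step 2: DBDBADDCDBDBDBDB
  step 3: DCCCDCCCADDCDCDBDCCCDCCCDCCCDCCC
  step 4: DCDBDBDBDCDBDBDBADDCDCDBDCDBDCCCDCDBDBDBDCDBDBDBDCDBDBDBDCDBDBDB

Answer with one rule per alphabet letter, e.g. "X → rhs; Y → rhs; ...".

  step 3 ⇒ step 4: DCCCDCCCADDCDCDBDCCCDCCCDCCCDCCC ⇒ DC·DB·DB·DB·DC·DB·DB·DB·AD·DC·DC·DB·DC·DB·DC·CC·DC·DB·DB·DB·DC·DB·DB·DB·DC·DB·DB·DB·DC·DB·DB·DB
    A ↦ AD
    B ↦ CC
    C ↦ DB
    D ↦ DC

A->AD, B->CC, C->DB, D->DC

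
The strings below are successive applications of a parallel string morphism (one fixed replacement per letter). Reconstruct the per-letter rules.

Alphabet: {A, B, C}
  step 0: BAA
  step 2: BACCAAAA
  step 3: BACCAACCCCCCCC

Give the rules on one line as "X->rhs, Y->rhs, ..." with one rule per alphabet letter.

  step 2 ⇒ step 3: BACCAAAA ⇒ BA·CC·A·A·CC·CC·CC·CC
    A ↦ CC
    B ↦ BA
    C ↦ A

A->CC, B->BA, C->A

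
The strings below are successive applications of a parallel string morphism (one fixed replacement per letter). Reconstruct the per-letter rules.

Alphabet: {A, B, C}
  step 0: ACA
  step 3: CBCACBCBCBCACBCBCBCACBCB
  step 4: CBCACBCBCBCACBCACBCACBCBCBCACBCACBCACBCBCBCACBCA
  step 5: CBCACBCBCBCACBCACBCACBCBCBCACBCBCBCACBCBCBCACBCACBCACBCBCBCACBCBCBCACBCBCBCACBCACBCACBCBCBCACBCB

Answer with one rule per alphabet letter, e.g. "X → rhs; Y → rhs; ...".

A->CB, B->CA, C->CB

  step 4 ⇒ step 5: CBCACBCBCBCACBCACBCACBCBCBCACBCACBCACBCBCBCACBCA ⇒ CB·CA·CB·CB·CB·CA·CB·CA·CB·CA·CB·CB·CB·CA·CB·CB·CB·CA·CB·CB·CB·CA·CB·CA·CB·CA·CB·CB·CB·CA·CB·CB·CB·CA·CB·CB·CB·CA·CB·CA·CB·CA·CB·CB·CB·CA·CB·CB
    A ↦ CB
    B ↦ CA
    C ↦ CB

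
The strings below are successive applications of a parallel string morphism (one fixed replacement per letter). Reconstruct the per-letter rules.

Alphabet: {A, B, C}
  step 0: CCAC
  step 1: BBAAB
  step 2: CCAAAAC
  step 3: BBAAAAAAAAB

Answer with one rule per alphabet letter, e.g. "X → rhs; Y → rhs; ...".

  step 2 ⇒ step 3: CCAAAAC ⇒ B·B·AA·AA·AA·AA·B
    A ↦ AA
    C ↦ B
  step 1 ⇒ step 2: BBAAB ⇒ C·C·AA·AA·C
    B ↦ C

A->AA, B->C, C->B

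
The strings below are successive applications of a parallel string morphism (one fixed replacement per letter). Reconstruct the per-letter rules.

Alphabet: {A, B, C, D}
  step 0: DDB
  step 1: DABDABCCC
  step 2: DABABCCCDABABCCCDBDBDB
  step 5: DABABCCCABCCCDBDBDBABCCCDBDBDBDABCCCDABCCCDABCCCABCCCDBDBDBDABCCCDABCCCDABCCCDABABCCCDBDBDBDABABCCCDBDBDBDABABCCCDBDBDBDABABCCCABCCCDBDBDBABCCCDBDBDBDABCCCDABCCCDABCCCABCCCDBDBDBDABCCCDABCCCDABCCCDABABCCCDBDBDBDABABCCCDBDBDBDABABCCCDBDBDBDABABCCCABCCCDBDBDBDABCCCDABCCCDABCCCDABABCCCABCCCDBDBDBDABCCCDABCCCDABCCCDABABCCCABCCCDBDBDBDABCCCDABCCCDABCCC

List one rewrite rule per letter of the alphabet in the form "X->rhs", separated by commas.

  step 1 ⇒ step 2: DABDABCCC ⇒ DAB·AB·CCC·DAB·AB·CCC·DB·DB·DB
    A ↦ AB
    B ↦ CCC
    C ↦ DB
    D ↦ DAB

A->AB, B->CCC, C->DB, D->DAB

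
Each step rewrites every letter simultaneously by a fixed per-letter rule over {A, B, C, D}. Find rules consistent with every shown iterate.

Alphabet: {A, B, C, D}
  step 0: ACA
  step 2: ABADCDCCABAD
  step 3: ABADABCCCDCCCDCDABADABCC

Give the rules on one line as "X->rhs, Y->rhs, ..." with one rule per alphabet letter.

A->AB, B->AD, C->CD, D->CC

  step 2 ⇒ step 3: ABADCDCCABAD ⇒ AB·AD·AB·CC·CD·CC·CD·CD·AB·AD·AB·CC
    A ↦ AB
    B ↦ AD
    C ↦ CD
    D ↦ CC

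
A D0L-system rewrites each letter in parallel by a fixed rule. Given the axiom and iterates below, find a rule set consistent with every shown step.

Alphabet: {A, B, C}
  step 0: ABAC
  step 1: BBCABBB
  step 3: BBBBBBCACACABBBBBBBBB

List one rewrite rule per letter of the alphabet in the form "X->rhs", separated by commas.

A->BB, B->CA, C->B

  step 0 ⇒ step 1: ABAC ⇒ BB·CA·BB·B
    A ↦ BB
    B ↦ CA
    C ↦ B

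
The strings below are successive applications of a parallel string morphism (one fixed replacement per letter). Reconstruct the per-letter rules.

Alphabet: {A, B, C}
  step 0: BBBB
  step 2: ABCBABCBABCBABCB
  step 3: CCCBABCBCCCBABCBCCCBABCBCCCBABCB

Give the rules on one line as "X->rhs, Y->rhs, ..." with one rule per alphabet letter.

  step 2 ⇒ step 3: ABCBABCBABCBABCB ⇒ CC·CB·AB·CB·CC·CB·AB·CB·CC·CB·AB·CB·CC·CB·AB·CB
    A ↦ CC
    B ↦ CB
    C ↦ AB

A->CC, B->CB, C->AB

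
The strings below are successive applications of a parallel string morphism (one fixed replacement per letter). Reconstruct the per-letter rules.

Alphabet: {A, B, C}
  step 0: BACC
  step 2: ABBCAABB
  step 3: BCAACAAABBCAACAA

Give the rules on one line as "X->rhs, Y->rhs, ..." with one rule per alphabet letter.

A->B, B->CAA, C->A

  step 2 ⇒ step 3: ABBCAABB ⇒ B·CAA·CAA·A·B·B·CAA·CAA
    A ↦ B
    B ↦ CAA
    C ↦ A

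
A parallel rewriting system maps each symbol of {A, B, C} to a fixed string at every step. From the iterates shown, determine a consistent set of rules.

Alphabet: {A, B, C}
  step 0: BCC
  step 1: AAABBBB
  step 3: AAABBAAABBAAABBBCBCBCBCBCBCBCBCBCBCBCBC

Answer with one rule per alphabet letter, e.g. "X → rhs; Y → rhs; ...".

A->BC, B->AAA, C->BB

  step 0 ⇒ step 1: BCC ⇒ AAA·BB·BB
    B ↦ AAA
    C ↦ BB
    A ↦ BC  (constrained at step 1)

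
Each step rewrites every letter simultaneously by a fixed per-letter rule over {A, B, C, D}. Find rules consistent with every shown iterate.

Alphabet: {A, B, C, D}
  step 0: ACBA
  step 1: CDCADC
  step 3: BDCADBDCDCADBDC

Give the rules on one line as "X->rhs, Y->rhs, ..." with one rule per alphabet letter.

  step 0 ⇒ step 1: ACBA ⇒ C·DC·AD·C
    A ↦ C
    B ↦ AD
    C ↦ DC
    D ↦ B  (constrained at step 1)

A->C, B->AD, C->DC, D->B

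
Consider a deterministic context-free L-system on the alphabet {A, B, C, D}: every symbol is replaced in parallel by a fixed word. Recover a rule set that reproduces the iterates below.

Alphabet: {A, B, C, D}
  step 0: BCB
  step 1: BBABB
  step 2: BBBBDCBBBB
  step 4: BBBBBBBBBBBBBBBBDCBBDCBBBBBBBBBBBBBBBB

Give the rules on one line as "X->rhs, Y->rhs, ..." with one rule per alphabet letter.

A->DC, B->BB, C->A, D->AB

  step 1 ⇒ step 2: BBABB ⇒ BB·BB·DC·BB·BB
    A ↦ DC
    B ↦ BB
  step 0 ⇒ step 1: BCB ⇒ BB·A·BB
    C ↦ A
    D ↦ AB  (constrained at step 2)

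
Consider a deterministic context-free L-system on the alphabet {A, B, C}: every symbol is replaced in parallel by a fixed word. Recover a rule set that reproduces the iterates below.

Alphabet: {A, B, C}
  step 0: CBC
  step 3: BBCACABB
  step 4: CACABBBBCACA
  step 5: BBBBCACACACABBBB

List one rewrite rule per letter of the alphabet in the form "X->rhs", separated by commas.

A->B, B->CA, C->B

  step 4 ⇒ step 5: CACABBBBCACA ⇒ B·B·B·B·CA·CA·CA·CA·B·B·B·B
    A ↦ B
    B ↦ CA
    C ↦ B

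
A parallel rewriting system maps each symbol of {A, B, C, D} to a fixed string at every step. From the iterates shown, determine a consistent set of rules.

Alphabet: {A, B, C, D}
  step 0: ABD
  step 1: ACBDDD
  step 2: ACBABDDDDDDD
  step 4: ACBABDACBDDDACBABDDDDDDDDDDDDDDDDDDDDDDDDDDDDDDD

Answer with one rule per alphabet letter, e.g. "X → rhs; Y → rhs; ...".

A->AC, B->BD, C->BA, D->DD

  step 1 ⇒ step 2: ACBDDD ⇒ AC·BA·BD·DD·DD·DD
    A ↦ AC
    B ↦ BD
    C ↦ BA
    D ↦ DD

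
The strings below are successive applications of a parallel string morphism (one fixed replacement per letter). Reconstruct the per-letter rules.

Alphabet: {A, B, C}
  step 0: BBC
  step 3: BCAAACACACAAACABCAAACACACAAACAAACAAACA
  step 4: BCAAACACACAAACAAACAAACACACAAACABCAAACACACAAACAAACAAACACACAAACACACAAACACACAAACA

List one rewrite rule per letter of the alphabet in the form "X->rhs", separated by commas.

A->CA, B->BCA, C->AA

  step 3 ⇒ step 4: BCAAACACACAAACABCAAACACACAAACAAACAAACA ⇒ BCA·AA·CA·CA·CA·AA·CA·AA·CA·AA·CA·CA·CA·AA·CA·BCA·AA·CA·CA·CA·AA·CA·AA·CA·AA·CA·CA·CA·AA·CA·CA·CA·AA·CA·CA·CA·AA·CA
    A ↦ CA
    B ↦ BCA
    C ↦ AA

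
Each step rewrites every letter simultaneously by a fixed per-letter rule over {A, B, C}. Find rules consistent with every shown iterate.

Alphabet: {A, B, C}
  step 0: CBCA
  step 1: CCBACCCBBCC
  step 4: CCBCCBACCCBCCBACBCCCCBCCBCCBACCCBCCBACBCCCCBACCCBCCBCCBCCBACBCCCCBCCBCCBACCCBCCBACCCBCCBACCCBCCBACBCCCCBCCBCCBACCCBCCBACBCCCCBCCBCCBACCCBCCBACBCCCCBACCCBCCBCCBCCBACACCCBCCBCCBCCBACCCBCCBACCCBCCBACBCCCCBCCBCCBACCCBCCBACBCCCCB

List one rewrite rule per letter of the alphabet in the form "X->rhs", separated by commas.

  step 0 ⇒ step 1: CBCA ⇒ CCB·AC·CCB·BCC
    A ↦ BCC
    B ↦ AC
    C ↦ CCB

A->BCC, B->AC, C->CCB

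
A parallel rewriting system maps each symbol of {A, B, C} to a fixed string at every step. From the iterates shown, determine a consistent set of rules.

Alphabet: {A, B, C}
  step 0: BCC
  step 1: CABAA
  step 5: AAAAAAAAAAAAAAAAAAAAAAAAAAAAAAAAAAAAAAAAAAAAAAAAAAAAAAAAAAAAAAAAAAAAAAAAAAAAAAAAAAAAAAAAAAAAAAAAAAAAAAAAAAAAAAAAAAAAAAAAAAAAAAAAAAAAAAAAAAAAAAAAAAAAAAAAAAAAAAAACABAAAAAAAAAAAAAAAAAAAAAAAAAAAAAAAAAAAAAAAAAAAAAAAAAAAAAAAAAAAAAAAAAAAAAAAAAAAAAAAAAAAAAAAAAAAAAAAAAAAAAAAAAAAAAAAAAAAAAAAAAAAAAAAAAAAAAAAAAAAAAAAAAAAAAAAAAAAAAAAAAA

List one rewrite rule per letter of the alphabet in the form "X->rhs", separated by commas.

  step 0 ⇒ step 1: BCC ⇒ CAB·A·A
    B ↦ CAB
    C ↦ A
    A ↦ AAA  (constrained at step 1)

A->AAA, B->CAB, C->A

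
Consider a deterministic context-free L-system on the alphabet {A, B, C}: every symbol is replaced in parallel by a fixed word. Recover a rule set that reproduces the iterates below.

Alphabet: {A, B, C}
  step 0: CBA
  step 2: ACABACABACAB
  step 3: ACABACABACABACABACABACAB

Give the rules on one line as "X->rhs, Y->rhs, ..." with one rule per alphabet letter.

A->AC, B->AB, C->AB

  step 2 ⇒ step 3: ACABACABACAB ⇒ AC·AB·AC·AB·AC·AB·AC·AB·AC·AB·AC·AB
    A ↦ AC
    B ↦ AB
    C ↦ AB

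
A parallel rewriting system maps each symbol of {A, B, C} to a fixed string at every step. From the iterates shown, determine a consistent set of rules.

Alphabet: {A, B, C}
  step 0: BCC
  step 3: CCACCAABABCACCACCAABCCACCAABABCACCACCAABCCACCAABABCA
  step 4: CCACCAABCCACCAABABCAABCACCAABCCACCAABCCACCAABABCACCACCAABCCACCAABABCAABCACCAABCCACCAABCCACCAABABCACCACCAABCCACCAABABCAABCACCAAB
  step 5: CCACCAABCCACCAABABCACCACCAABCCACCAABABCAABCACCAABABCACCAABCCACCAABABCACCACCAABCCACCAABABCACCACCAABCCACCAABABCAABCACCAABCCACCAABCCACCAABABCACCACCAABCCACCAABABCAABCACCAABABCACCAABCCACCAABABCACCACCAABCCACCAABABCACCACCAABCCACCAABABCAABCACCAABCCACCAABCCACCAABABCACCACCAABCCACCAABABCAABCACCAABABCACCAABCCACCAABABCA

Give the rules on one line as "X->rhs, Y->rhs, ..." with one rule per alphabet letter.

A->AB, B->CA, C->CCA

  step 4 ⇒ step 5: CCACCAABCCACCAABABCAABCACCAABCCACCAABCCACCAABABCACCACCAABCCACCAABABCAABCACCAABCCACCAABCCACCAABABCACCACCAABCCACCAABABCAABCACCAAB ⇒ CCA·CCA·AB·CCA·CCA·AB·AB·CA·CCA·CCA·AB·CCA·CCA·AB·AB·CA·AB·CA·CCA·AB·AB·CA·CCA·AB·CCA·CCA·AB·AB·CA·CCA·CCA·AB·CCA·CCA·AB·AB·CA·CCA·CCA·AB·CCA·CCA·AB·AB·CA·AB·CA·CCA·AB·CCA·CCA·AB·CCA·CCA·AB·AB·CA·CCA·CCA·AB·CCA·CCA·AB·AB·CA·AB·CA·CCA·AB·AB·CA·CCA·AB·CCA·CCA·AB·AB·CA·CCA·CCA·AB·CCA·CCA·AB·AB·CA·CCA·CCA·AB·CCA·CCA·AB·AB·CA·AB·CA·CCA·AB·CCA·CCA·AB·CCA·CCA·AB·AB·CA·CCA·CCA·AB·CCA·CCA·AB·AB·CA·AB·CA·CCA·AB·AB·CA·CCA·AB·CCA·CCA·AB·AB·CA
    A ↦ AB
    B ↦ CA
    C ↦ CCA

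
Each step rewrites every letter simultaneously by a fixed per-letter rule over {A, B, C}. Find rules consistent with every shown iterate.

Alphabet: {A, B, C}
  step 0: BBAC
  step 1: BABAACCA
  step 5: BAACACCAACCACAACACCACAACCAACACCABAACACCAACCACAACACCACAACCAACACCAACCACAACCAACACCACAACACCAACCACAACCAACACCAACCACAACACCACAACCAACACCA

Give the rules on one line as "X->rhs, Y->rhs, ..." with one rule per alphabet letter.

  step 0 ⇒ step 1: BBAC ⇒ BA·BA·AC·CA
    A ↦ AC
    B ↦ BA
    C ↦ CA

A->AC, B->BA, C->CA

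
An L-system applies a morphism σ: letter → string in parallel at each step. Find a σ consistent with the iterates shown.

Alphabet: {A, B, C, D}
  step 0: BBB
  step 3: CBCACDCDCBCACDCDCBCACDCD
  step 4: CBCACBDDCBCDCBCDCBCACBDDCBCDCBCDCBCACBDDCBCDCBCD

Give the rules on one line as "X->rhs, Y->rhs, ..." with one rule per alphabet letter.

A->DD, B->CA, C->CB, D->CD

  step 3 ⇒ step 4: CBCACDCDCBCACDCDCBCACDCD ⇒ CB·CA·CB·DD·CB·CD·CB·CD·CB·CA·CB·DD·CB·CD·CB·CD·CB·CA·CB·DD·CB·CD·CB·CD
    A ↦ DD
    B ↦ CA
    C ↦ CB
    D ↦ CD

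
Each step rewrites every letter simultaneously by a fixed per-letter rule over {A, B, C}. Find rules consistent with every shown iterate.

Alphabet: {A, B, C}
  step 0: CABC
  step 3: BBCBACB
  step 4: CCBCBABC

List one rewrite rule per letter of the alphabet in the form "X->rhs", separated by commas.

A->BA, B->C, C->B

  step 3 ⇒ step 4: BBCBACB ⇒ C·C·B·C·BA·B·C
    A ↦ BA
    B ↦ C
    C ↦ B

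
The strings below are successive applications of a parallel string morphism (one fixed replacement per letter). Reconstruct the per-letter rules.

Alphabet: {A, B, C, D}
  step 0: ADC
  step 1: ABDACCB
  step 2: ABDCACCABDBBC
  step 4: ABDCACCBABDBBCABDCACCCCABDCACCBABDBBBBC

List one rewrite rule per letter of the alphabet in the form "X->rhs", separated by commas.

  step 1 ⇒ step 2: ABDACCB ⇒ ABD·C·ACC·ABD·B·B·C
    A ↦ ABD
    B ↦ C
    C ↦ B
    D ↦ ACC

A->ABD, B->C, C->B, D->ACC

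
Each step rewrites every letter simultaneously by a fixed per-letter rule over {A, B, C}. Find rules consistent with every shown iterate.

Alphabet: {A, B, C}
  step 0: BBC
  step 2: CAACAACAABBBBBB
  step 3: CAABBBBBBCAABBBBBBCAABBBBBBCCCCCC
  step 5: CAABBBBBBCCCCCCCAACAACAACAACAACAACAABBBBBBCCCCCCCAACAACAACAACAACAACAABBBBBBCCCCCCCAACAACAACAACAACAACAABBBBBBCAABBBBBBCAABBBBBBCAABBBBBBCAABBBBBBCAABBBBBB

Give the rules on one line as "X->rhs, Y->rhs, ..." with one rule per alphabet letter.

A->BBB, B->C, C->CAA

  step 2 ⇒ step 3: CAACAACAABBBBBB ⇒ CAA·BBB·BBB·CAA·BBB·BBB·CAA·BBB·BBB·C·C·C·C·C·C
    A ↦ BBB
    B ↦ C
    C ↦ CAA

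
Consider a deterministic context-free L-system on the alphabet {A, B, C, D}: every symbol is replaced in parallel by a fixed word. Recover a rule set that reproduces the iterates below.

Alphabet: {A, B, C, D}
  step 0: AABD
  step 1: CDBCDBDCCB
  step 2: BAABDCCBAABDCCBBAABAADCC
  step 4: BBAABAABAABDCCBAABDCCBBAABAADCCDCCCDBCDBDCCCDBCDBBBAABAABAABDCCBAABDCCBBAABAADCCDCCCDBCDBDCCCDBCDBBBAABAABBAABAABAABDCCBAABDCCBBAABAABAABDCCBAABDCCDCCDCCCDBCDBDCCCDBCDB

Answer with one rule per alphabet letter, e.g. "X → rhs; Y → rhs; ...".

A->CDB, B->DCC, C->BAA, D->B

  step 1 ⇒ step 2: CDBCDBDCCB ⇒ BAA·B·DCC·BAA·B·DCC·B·BAA·BAA·DCC
    B ↦ DCC
    C ↦ BAA
    D ↦ B
  step 0 ⇒ step 1: AABD ⇒ CDB·CDB·DCC·B
    A ↦ CDB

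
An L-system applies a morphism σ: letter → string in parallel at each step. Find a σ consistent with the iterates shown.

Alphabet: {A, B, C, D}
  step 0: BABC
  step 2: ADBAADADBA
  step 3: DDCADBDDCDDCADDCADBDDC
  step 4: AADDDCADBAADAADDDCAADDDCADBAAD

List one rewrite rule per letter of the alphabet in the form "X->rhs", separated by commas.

  step 3 ⇒ step 4: DDCADBDDCDDCADDCADBDDC ⇒ A·A·D·DDC·A·DB·A·A·D·A·A·D·DDC·A·A·D·DDC·A·DB·A·A·D
    A ↦ DDC
    B ↦ DB
    C ↦ D
    D ↦ A

A->DDC, B->DB, C->D, D->A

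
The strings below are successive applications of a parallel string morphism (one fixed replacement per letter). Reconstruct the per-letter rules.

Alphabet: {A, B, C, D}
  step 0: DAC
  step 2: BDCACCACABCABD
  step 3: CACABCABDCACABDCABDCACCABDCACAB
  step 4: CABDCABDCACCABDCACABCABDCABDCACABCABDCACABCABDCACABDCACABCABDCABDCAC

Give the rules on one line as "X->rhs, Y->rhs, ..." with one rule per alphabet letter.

  step 3 ⇒ step 4: CACABCABDCACABDCABDCACCABDCACAB ⇒ CA·BD·CA·BD·CAC·CA·BD·CAC·AB·CA·BD·CA·BD·CAC·AB·CA·BD·CAC·AB·CA·BD·CA·CA·BD·CAC·AB·CA·BD·CA·BD·CAC
    A ↦ BD
    B ↦ CAC
    C ↦ CA
    D ↦ AB

A->BD, B->CAC, C->CA, D->AB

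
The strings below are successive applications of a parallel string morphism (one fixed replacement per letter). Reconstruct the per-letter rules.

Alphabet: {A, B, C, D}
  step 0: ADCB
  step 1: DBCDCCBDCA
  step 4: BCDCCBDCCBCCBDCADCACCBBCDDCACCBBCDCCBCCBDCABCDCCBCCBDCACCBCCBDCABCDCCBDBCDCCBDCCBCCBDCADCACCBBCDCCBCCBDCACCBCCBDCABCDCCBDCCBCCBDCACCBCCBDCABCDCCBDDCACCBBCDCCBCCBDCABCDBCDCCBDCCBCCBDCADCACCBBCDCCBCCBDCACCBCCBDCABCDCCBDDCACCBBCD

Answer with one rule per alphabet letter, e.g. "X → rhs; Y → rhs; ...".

A->D, B->DCA, C->CCB, D->BCD

  step 0 ⇒ step 1: ADCB ⇒ D·BCD·CCB·DCA
    A ↦ D
    B ↦ DCA
    C ↦ CCB
    D ↦ BCD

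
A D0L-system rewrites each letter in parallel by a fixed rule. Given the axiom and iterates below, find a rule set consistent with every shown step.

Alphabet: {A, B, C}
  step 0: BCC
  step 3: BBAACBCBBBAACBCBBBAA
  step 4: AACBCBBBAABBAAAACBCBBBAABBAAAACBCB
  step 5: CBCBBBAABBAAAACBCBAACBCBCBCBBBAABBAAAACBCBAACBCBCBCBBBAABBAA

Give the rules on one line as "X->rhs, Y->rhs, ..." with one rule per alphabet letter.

  step 4 ⇒ step 5: AACBCBBBAABBAAAACBCBBBAABBAAAACBCB ⇒ CB·CB·BBA·A·BBA·A·A·A·CB·CB·A·A·CB·CB·CB·CB·BBA·A·BBA·A·A·A·CB·CB·A·A·CB·CB·CB·CB·BBA·A·BBA·A
    A ↦ CB
    B ↦ A
    C ↦ BBA

A->CB, B->A, C->BBA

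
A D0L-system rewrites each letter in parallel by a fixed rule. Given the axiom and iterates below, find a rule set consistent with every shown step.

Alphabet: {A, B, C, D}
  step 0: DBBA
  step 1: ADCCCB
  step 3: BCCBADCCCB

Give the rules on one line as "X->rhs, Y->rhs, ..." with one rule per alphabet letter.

  step 0 ⇒ step 1: DBBA ⇒ AD·C·C·CB
    A ↦ CB
    B ↦ C
    D ↦ AD
    C ↦ B  (constrained at step 1)

A->CB, B->C, C->B, D->AD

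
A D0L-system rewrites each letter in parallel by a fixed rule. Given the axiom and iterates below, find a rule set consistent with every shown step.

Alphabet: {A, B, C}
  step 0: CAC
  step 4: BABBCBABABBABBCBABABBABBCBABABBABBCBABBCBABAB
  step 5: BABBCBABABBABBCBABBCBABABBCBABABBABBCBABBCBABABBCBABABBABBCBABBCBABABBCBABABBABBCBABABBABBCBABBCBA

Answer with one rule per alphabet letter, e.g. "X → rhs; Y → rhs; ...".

  step 4 ⇒ step 5: BABBCBABABBABBCBABABBABBCBABABBABBCBABBCBABAB ⇒ BA·BBC·BA·BA·B·BA·BBC·BA·BBC·BA·BA·BBC·BA·BA·B·BA·BBC·BA·BBC·BA·BA·BBC·BA·BA·B·BA·BBC·BA·BBC·BA·BA·BBC·BA·BA·B·BA·BBC·BA·BA·B·BA·BBC·BA·BBC·BA
    A ↦ BBC
    B ↦ BA
    C ↦ B

A->BBC, B->BA, C->B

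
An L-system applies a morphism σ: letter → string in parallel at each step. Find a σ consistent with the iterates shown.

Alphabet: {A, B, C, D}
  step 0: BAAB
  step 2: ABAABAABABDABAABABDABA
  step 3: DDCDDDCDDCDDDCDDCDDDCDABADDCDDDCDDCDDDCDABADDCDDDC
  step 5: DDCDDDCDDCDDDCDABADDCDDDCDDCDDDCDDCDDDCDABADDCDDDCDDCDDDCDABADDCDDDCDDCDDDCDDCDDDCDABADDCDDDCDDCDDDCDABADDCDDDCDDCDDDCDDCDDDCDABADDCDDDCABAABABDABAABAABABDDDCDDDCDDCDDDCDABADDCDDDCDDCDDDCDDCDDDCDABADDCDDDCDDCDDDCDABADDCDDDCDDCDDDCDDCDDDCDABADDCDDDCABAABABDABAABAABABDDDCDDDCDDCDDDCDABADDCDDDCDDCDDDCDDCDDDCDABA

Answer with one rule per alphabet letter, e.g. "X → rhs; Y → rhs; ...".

A->DDC, B->D, C->BD, D->ABA

  step 2 ⇒ step 3: ABAABAABABDABAABABDABA ⇒ DDC·D·DDC·DDC·D·DDC·DDC·D·DDC·D·ABA·DDC·D·DDC·DDC·D·DDC·D·ABA·DDC·D·DDC
    A ↦ DDC
    B ↦ D
    D ↦ ABA
    C ↦ BD  (constrained at step 3)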